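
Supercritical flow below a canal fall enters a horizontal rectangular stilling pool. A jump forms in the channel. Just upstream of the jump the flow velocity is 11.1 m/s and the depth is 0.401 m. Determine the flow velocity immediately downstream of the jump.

Fr₁ = V₁/√(g·y₁) = 11.1/√(9.81×0.401) = 5.60.
From the momentum equation for a rectangular channel, y₂/y₁ = ½[√(1 + 8Fr₁²) − 1] = ½[√251.6 − 1] = 7.43.
y₂ = 7.43 × 0.401 = 2.98 m.
q = V₁·y₁ = 11.1 × 0.401 = 4.45 m²/s.
V₂ = q/y₂ = 4.45/2.98 = 1.49 m/s.

V₂ = 1.49 m/s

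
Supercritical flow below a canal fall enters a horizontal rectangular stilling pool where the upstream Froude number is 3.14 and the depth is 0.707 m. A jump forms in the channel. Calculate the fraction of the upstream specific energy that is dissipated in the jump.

ΔE/E₁ = 0.278 (27.8%)

Fr₁ = 3.14 (given).
By Bélanger, y₂/y₁ = ½[√(1 + 8Fr₁²) − 1] = ½[√79.88 − 1] = 3.97.
y₂ = 3.97 × 0.707 = 2.81 m.
E₁ = y₁(1 + Fr₁²/2) = 0.707×(1 + 3.14²/2) = 4.19 m. ΔE = (y₂ − y₁)³/(4y₁y₂) = 1.17 m. ΔE/E₁ = 1.17/4.19 = 0.278.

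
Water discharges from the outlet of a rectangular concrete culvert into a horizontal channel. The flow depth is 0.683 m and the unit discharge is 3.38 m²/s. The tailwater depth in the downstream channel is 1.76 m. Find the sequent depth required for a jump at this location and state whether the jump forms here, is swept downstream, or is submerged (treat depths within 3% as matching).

V₁ = q/y₁ = 3.38/0.683 = 4.95 m/s. Fr₁ = V₁/√(g·y₁) = 4.95/√(9.81×0.683) = 1.91.
Bélanger equation: y₂/y₁ = ½[√(1 + 8Fr₁²) − 1] = ½[√30.24 − 1] = 2.25.
y₂ = 2.25 × 0.683 = 1.54 m.
Tailwater y_tw = 1.76 m: y_tw > y₂, so the jump is submerged.

y₂ = 1.54 m; the jump is submerged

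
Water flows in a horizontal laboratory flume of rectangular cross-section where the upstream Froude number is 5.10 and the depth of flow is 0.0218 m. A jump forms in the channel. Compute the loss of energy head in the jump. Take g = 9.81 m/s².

ΔE = 0.152 m

Fr₁ = 5.10 (given).
From the momentum equation for a rectangular channel, y₂/y₁ = ½[√(1 + 8Fr₁²) − 1] = ½[√209.1 − 1] = 6.73.
y₂ = 6.73 × 0.0218 = 0.147 m.
Head loss: ΔE = (y₂ − y₁)³/(4y₁y₂) = (0.147 − 0.0218)³/(4×0.0218×0.147) = 0.00195/0.0128 = 0.152 m.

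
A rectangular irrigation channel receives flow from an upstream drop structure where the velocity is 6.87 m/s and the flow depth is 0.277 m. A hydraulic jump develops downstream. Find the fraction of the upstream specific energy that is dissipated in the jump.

ΔE/E₁ = 0.410 (41.0%)

Fr₁ = V₁/√(g·y₁) = 6.87/√(9.81×0.277) = 4.17.
From the momentum equation for a rectangular channel, y₂/y₁ = ½[√(1 + 8Fr₁²) − 1] = ½[√139.9 − 1] = 5.41.
y₂ = 5.41 × 0.277 = 1.50 m.
E₁ = y₁ + V₁²/2g = 2.68 m. ΔE = (y₂ − y₁)³/(4y₁y₂) = 1.10 m. ΔE/E₁ = 1.10/2.68 = 0.410.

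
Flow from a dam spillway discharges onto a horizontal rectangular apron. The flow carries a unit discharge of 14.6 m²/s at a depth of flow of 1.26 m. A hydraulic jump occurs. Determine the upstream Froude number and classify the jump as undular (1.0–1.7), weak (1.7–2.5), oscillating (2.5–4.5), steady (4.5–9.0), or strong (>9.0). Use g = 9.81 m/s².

Fr₁ = 3.30; oscillating jump

V₁ = q/y₁ = 14.6/1.26 = 11.6 m/s. Fr₁ = V₁/√(g·y₁) = 11.6/√(9.81×1.26) = 3.30.
Fr₁ = 3.30 lies in the oscillating range.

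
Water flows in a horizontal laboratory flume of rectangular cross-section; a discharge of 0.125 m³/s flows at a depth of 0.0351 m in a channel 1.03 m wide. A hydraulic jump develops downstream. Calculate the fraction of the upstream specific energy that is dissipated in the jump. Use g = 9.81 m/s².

ΔE/E₁ = 0.557 (55.7%)

q = Q/b = 0.125/1.03 = 0.121 m²/s; V₁ = q/y₁ = 3.46 m/s. Fr₁ = V₁/√(g·y₁) = 5.89.
Sequent-depth ratio: y₂/y₁ = ½[√(1 + 8Fr₁²) − 1] = ½[√278.7 − 1] = 7.85.
y₂ = 7.85 × 0.0351 = 0.275 m.
E₁ = y₁ + V₁²/2g = 0.644 m. ΔE = (y₂ − y₁)³/(4y₁y₂) = 0.359 m. ΔE/E₁ = 0.359/0.644 = 0.557.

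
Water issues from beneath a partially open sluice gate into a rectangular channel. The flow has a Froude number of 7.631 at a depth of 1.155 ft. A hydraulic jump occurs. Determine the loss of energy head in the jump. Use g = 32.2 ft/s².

Fr₁ = 7.631 (given).
By Bélanger, y₂/y₁ = ½[√(1 + 8Fr₁²) − 1] = ½[√466.86 − 1] = 10.30.
y₂ = 10.30 × 1.155 = 11.90 ft.
V₁ = Fr₁·√(g·y₁) = 7.631×√(32.2×1.155) = 46.54 ft/s; q = V₁·y₁ = 53.75 ft²/s. V₂ = q/y₂ = 53.75/11.90 = 4.517 ft/s. E₁ = y₁ + V₁²/2g = 34.78 ft; E₂ = y₂ + V₂²/2g = 12.22 ft. ΔE = E₁ − E₂ = 22.57 ft.

ΔE = 22.57 ft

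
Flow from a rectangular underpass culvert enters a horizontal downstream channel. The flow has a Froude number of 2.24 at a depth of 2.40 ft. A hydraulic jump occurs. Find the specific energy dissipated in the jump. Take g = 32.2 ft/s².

Fr₁ = 2.24 (given).
Conjugate-depth relation: y₂/y₁ = ½[√(1 + 8Fr₁²) − 1] = ½[√41.14 − 1] = 2.71.
y₂ = 2.71 × 2.40 = 6.50 ft.
Head loss: ΔE = (y₂ − y₁)³/(4y₁y₂) = (6.50 − 2.40)³/(4×2.40×6.50) = 68.8/62.4 = 1.10 ft.

ΔE = 1.10 ft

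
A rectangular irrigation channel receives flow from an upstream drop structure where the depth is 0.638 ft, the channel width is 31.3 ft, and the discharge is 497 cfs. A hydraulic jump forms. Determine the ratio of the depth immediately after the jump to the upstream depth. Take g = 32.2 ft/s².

q = Q/b = 497/31.3 = 15.9 ft²/s; V₁ = q/y₁ = 24.9 ft/s. Fr₁ = V₁/√(g·y₁) = 5.49.
Bélanger equation: y₂/y₁ = ½[√(1 + 8Fr₁²) − 1] = ½[√242.2 − 1] = 7.28.

y₂/y₁ = 7.28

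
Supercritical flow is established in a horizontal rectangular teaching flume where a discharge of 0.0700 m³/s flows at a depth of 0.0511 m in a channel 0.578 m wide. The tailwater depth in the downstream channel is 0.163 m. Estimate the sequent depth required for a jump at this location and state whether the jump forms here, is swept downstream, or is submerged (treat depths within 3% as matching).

q = Q/b = 0.0700/0.578 = 0.121 m²/s; V₁ = q/y₁ = 2.37 m/s. Fr₁ = V₁/√(g·y₁) = 3.35.
Conjugate-depth relation: y₂/y₁ = ½[√(1 + 8Fr₁²) − 1] = ½[√90.64 − 1] = 4.26.
y₂ = 4.26 × 0.0511 = 0.218 m.
Tailwater y_tw = 0.163 m: y_tw < y₂, so the jump is swept downstream.

y₂ = 0.218 m; the jump is swept downstream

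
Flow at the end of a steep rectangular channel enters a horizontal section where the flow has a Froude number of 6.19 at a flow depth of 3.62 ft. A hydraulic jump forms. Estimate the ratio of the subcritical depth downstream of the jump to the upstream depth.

Fr₁ = 6.19 (given).
Sequent-depth ratio: y₂/y₁ = ½[√(1 + 8Fr₁²) − 1] = ½[√307.5 − 1] = 8.27.

y₂/y₁ = 8.27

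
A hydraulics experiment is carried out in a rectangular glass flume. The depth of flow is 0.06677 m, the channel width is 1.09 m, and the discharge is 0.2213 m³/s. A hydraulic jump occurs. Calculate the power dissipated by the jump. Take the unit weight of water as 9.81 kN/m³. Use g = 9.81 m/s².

P = 0.4232 kW

q = Q/b = 0.2213/1.09 = 0.2030 m²/s; V₁ = q/y₁ = 3.041 m/s. Fr₁ = V₁/√(g·y₁) = 3.757.
Conjugate-depth relation: y₂/y₁ = ½[√(1 + 8Fr₁²) − 1] = ½[√113.92 − 1] = 4.837.
y₂ = 4.837 × 0.06677 = 0.3230 m.
V₂ = q/y₂ = 0.2030/0.3230 = 0.6287 m/s. E₁ = y₁ + V₁²/2g = 0.5380 m; E₂ = y₂ + V₂²/2g = 0.3431 m. ΔE = E₁ − E₂ = 0.1949 m.
P = γ·Q·ΔE = 9.81 × 0.2213 × 0.1949 = 0.4232 kW.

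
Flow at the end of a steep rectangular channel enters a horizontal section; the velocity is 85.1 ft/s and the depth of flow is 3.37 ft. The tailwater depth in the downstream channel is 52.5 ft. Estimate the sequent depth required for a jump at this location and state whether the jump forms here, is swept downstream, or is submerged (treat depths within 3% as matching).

Fr₁ = V₁/√(g·y₁) = 85.1/√(32.2×3.37) = 8.17.
Conjugate-depth relation: y₂/y₁ = ½[√(1 + 8Fr₁²) − 1] = ½[√534.9 − 1] = 11.1.
y₂ = 11.1 × 3.37 = 37.3 ft.
Tailwater y_tw = 52.5 ft: y_tw > y₂, so the jump is submerged.

y₂ = 37.3 ft; the jump is submerged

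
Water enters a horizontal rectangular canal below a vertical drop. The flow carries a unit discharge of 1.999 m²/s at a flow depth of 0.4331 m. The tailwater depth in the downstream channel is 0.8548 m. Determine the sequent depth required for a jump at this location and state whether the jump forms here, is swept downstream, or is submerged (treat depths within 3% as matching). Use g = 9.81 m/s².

y₂ = 1.172 m; the jump is swept downstream

V₁ = q/y₁ = 1.999/0.4331 = 4.616 m/s. Fr₁ = V₁/√(g·y₁) = 4.616/√(9.81×0.4331) = 2.239.
Conjugate-depth relation: y₂/y₁ = ½[√(1 + 8Fr₁²) − 1] = ½[√41.113 − 1] = 2.706.
y₂ = 2.706 × 0.4331 = 1.172 m.
Tailwater y_tw = 0.8548 m: y_tw < y₂, so the jump is swept downstream.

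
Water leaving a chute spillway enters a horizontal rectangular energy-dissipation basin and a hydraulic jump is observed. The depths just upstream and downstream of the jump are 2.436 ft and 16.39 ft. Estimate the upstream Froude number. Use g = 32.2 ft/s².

Fr₁ = 5.099

For a rectangular channel the momentum equation gives q² = ½·g·y₁·y₂·(y₁ + y₂) = ½×32.2×2.436×16.39×18.83 = 12102.
q = √12102 = 110.0 ft²/s.
V₁ = q/y₁ = 45.16 ft/s; Fr₁ = V₁/√(g·y₁) = 5.099.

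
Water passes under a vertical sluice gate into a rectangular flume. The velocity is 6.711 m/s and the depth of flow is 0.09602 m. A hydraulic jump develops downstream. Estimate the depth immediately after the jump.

Fr₁ = V₁/√(g·y₁) = 6.711/√(9.81×0.09602) = 6.915.
From the momentum equation for a rectangular channel, y₂/y₁ = ½[√(1 + 8Fr₁²) − 1] = ½[√383.50 − 1] = 9.292.
y₂ = 9.292 × 0.09602 = 0.8922 m.

y₂ = 0.8922 m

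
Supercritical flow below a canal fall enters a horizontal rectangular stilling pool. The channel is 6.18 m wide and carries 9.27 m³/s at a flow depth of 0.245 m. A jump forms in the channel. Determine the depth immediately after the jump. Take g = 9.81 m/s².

y₂ = 1.25 m

q = Q/b = 9.27/6.18 = 1.50 m²/s; V₁ = q/y₁ = 6.12 m/s. Fr₁ = V₁/√(g·y₁) = 3.95.
Bélanger equation: y₂/y₁ = ½[√(1 + 8Fr₁²) − 1] = ½[√125.8 − 1] = 5.11.
y₂ = 5.11 × 0.245 = 1.25 m.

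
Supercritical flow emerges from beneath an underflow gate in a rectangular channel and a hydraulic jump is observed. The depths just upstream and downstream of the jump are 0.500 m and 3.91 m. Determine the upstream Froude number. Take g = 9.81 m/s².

For a rectangular channel the momentum equation gives q² = ½·g·y₁·y₂·(y₁ + y₂) = ½×9.81×0.500×3.91×4.41 = 42.3.
q = √42.3 = 6.50 m²/s.
V₁ = q/y₁ = 13.0 m/s; Fr₁ = V₁/√(g·y₁) = 5.87.

Fr₁ = 5.87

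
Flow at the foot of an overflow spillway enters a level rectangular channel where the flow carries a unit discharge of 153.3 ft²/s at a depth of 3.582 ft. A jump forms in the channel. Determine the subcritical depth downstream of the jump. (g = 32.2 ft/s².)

V₁ = q/y₁ = 153.3/3.582 = 42.80 ft/s. Fr₁ = V₁/√(g·y₁) = 42.80/√(32.2×3.582) = 3.985.
Sequent-depth ratio: y₂/y₁ = ½[√(1 + 8Fr₁²) − 1] = ½[√128.04 − 1] = 5.158.
y₂ = 5.158 × 3.582 = 18.48 ft.

y₂ = 18.48 ft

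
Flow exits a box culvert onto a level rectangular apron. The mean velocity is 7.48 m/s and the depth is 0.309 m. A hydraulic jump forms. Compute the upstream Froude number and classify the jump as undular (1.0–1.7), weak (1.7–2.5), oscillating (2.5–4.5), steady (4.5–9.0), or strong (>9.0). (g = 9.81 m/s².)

Fr₁ = 4.30; oscillating jump

Fr₁ = V₁/√(g·y₁) = 7.48/√(9.81×0.309) = 4.30.
Fr₁ = 4.30 lies in the oscillating range.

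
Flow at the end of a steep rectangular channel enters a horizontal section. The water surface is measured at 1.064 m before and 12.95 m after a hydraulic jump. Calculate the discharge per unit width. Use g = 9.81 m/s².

For a rectangular channel the momentum equation gives q² = ½·g·y₁·y₂·(y₁ + y₂) = ½×9.81×1.064×12.95×14.01 = 947.1.
q = √947.1 = 30.78 m²/s.

q = 30.78 m²/s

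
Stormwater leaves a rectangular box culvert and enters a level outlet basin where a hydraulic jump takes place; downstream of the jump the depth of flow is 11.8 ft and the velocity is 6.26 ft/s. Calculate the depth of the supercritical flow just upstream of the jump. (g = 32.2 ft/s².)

Fr₂ = V₂/√(g·y₂) = 6.26/√(32.2×11.8) = 0.321.
From the momentum equation (using Fr₂), y₁/y₂ = ½[√(1 + 8Fr₂²) − 1] = ½[√1.825 − 1] = 0.175.
y₁ = 0.175 × 11.8 = 2.07 ft.

y₁ = 2.07 ft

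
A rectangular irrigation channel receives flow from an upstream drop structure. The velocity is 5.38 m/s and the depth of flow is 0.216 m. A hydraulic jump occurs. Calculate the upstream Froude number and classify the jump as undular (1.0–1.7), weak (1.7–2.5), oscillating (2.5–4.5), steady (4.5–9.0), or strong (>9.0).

Fr₁ = 3.70; oscillating jump

Fr₁ = V₁/√(g·y₁) = 5.38/√(9.81×0.216) = 3.70.
Fr₁ = 3.70 lies in the oscillating range.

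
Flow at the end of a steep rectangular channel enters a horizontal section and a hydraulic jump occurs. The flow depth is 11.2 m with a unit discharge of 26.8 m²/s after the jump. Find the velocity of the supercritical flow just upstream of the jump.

V₁ = 25.1 m/s

V₂ = q/y₂ = 26.8/11.2 = 2.39 m/s; Fr₂ = V₂/√(g·y₂) = 0.228.
The Bélanger relation is symmetric: y₁/y₂ = ½[√(1 + 8Fr₂²) − 1] = ½[√1.417 − 1] = 0.0952.
y₁ = 0.0952 × 11.2 = 1.07 m.
V₁ = q/y₁ = 26.8/1.07 = 25.1 m/s.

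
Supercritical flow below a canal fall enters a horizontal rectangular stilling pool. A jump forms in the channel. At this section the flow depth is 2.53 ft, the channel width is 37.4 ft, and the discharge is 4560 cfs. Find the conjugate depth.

q = Q/b = 4560/37.4 = 122 ft²/s; V₁ = q/y₁ = 48.2 ft/s. Fr₁ = V₁/√(g·y₁) = 5.34.
Conjugate-depth relation: y₂/y₁ = ½[√(1 + 8Fr₁²) − 1] = ½[√229.1 − 1] = 7.07.
y₂ = 7.07 × 2.53 = 17.9 ft.

y₂ = 17.9 ft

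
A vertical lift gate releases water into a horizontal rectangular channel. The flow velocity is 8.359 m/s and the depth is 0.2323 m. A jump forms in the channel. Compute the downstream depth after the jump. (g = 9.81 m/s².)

Fr₁ = V₁/√(g·y₁) = 8.359/√(9.81×0.2323) = 5.537.
Sequent-depth ratio: y₂/y₁ = ½[√(1 + 8Fr₁²) − 1] = ½[√246.29 − 1] = 7.347.
y₂ = 7.347 × 0.2323 = 1.707 m.

y₂ = 1.707 m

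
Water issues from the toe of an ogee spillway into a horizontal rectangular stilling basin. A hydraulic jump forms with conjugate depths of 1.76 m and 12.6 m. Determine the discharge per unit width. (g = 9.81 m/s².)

For a rectangular channel the momentum equation gives q² = ½·g·y₁·y₂·(y₁ + y₂) = ½×9.81×1.76×12.6×14.4 = 1562.
q = √1562 = 39.5 m²/s.

q = 39.5 m²/s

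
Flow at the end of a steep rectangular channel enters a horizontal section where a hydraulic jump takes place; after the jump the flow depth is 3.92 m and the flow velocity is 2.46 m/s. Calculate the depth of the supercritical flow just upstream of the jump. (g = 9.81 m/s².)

Fr₂ = V₂/√(g·y₂) = 2.46/√(9.81×3.92) = 0.397.
Since the conjugate-depth ratio holds either way, y₁/y₂ = ½[√(1 + 8Fr₂²) − 1] = ½[√2.259 − 1] = 0.251.
y₁ = 0.251 × 3.92 = 0.986 m.

y₁ = 0.986 m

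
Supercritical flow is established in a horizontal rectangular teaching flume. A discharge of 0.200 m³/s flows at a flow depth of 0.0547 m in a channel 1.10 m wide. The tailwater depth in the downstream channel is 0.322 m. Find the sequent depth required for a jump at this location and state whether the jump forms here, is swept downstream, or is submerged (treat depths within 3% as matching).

q = Q/b = 0.200/1.10 = 0.182 m²/s; V₁ = q/y₁ = 3.32 m/s. Fr₁ = V₁/√(g·y₁) = 4.54.
By Bélanger, y₂/y₁ = ½[√(1 + 8Fr₁²) − 1] = ½[√165.7 − 1] = 5.94.
y₂ = 5.94 × 0.0547 = 0.325 m.
Tailwater y_tw = 0.322 m: y_tw ≈ y₂, so the jump forms here.

y₂ = 0.325 m; the jump forms here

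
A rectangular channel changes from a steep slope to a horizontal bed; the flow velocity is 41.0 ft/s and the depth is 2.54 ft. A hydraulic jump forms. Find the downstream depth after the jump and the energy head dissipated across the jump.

y₂ = 15.1 ft; ΔE = 12.8 ft

Fr₁ = V₁/√(g·y₁) = 41.0/√(32.2×2.54) = 4.53.
By Bélanger, y₂/y₁ = ½[√(1 + 8Fr₁²) − 1] = ½[√165.4 − 1] = 5.93.
y₂ = 5.93 × 2.54 = 15.1 ft.
q = V₁·y₁ = 41.0 × 2.54 = 104 ft²/s. V₂ = q/y₂ = 104/15.1 = 6.91 ft/s. E₁ = y₁ + V₁²/2g = 28.6 ft; E₂ = y₂ + V₂²/2g = 15.8 ft. ΔE = E₁ − E₂ = 12.8 ft.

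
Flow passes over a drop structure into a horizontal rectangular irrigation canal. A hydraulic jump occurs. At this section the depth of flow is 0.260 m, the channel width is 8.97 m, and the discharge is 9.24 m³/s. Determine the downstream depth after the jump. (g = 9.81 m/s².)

q = Q/b = 9.24/8.97 = 1.03 m²/s; V₁ = q/y₁ = 3.96 m/s. Fr₁ = V₁/√(g·y₁) = 2.48.
Conjugate-depth relation: y₂/y₁ = ½[√(1 + 8Fr₁²) − 1] = ½[√50.23 − 1] = 3.04.
y₂ = 3.04 × 0.260 = 0.791 m.

y₂ = 0.791 m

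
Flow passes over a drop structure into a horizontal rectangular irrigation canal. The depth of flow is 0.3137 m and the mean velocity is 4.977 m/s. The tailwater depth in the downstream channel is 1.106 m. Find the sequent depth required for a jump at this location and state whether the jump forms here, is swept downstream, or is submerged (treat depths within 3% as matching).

Fr₁ = V₁/√(g·y₁) = 4.977/√(9.81×0.3137) = 2.837.
Conjugate-depth relation: y₂/y₁ = ½[√(1 + 8Fr₁²) − 1] = ½[√65.393 − 1] = 3.543.
y₂ = 3.543 × 0.3137 = 1.112 m.
Tailwater y_tw = 1.106 m: y_tw ≈ y₂, so the jump forms here.

y₂ = 1.112 m; the jump forms here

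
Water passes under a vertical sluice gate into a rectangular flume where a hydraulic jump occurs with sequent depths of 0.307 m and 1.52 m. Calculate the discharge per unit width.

For a rectangular channel the momentum equation gives q² = ½·g·y₁·y₂·(y₁ + y₂) = ½×9.81×0.307×1.52×1.83 = 4.18.
q = √4.18 = 2.04 m²/s.

q = 2.04 m²/s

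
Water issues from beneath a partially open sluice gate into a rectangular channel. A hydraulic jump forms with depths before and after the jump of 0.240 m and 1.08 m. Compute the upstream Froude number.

For a rectangular channel the momentum equation gives q² = ½·g·y₁·y₂·(y₁ + y₂) = ½×9.81×0.240×1.08×1.32 = 1.68.
q = √1.68 = 1.30 m²/s.
V₁ = q/y₁ = 5.40 m/s; Fr₁ = V₁/√(g·y₁) = 3.52.

Fr₁ = 3.52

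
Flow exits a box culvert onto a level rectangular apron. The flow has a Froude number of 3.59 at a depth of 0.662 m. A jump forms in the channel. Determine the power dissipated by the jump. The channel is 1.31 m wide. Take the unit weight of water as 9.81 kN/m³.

Fr₁ = 3.59 (given).
By Bélanger, y₂/y₁ = ½[√(1 + 8Fr₁²) − 1] = ½[√104.1 − 1] = 4.60.
y₂ = 4.60 × 0.662 = 3.05 m.
Head loss: ΔE = (y₂ − y₁)³/(4y₁y₂) = (3.05 − 0.662)³/(4×0.662×3.05) = 13.6/8.07 = 1.68 m.
V₁ = Fr₁·√(g·y₁) = 3.59×√(9.81×0.662) = 9.15 m/s; q = V₁·y₁ = 6.06 m²/s. Q = q·b = 6.06 × 1.31 = 7.93 m³/s. P = γ·Q·ΔE = 9.81 × 7.93 × 1.68 = 131 kW.

P = 131 kW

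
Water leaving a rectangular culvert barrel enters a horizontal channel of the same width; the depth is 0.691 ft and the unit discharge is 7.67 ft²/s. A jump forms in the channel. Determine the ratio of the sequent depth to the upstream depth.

V₁ = q/y₁ = 7.67/0.691 = 11.1 ft/s. Fr₁ = V₁/√(g·y₁) = 11.1/√(32.2×0.691) = 2.35.
Conjugate-depth relation: y₂/y₁ = ½[√(1 + 8Fr₁²) − 1] = ½[√45.30 − 1] = 2.87.

y₂/y₁ = 2.87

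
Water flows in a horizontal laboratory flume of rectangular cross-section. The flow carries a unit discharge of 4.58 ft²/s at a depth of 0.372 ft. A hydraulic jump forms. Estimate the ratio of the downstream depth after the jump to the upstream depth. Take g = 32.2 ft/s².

V₁ = q/y₁ = 4.58/0.372 = 12.3 ft/s. Fr₁ = V₁/√(g·y₁) = 12.3/√(32.2×0.372) = 3.56.
Bélanger equation: y₂/y₁ = ½[√(1 + 8Fr₁²) − 1] = ½[√102.2 − 1] = 4.56.

y₂/y₁ = 4.56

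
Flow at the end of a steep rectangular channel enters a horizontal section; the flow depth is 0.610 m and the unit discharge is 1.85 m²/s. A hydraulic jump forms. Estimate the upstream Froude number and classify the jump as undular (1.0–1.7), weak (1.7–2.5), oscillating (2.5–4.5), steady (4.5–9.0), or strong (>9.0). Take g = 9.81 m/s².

Fr₁ = 1.24; undular jump

V₁ = q/y₁ = 1.85/0.610 = 3.03 m/s. Fr₁ = V₁/√(g·y₁) = 3.03/√(9.81×0.610) = 1.24.
Fr₁ = 1.24 lies in the undular range.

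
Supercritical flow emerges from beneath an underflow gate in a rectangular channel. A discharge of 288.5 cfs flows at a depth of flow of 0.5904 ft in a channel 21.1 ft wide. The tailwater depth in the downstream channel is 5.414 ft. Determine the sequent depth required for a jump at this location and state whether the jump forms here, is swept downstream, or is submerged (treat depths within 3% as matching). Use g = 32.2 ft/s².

q = Q/b = 288.5/21.1 = 13.67 ft²/s; V₁ = q/y₁ = 23.16 ft/s. Fr₁ = V₁/√(g·y₁) = 5.311.
Conjugate-depth relation: y₂/y₁ = ½[√(1 + 8Fr₁²) − 1] = ½[√226.69 − 1] = 7.028.
y₂ = 7.028 × 0.5904 = 4.149 ft.
Tailwater y_tw = 5.414 ft: y_tw > y₂, so the jump is submerged.

y₂ = 4.149 ft; the jump is submerged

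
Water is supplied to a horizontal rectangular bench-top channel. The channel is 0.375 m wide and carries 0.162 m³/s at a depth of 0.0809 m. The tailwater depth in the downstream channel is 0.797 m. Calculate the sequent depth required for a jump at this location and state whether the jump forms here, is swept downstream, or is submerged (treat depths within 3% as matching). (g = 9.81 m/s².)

q = Q/b = 0.162/0.375 = 0.432 m²/s; V₁ = q/y₁ = 5.34 m/s. Fr₁ = V₁/√(g·y₁) = 5.99.
Sequent-depth ratio: y₂/y₁ = ½[√(1 + 8Fr₁²) − 1] = ½[√288.4 − 1] = 7.99.
y₂ = 7.99 × 0.0809 = 0.647 m.
Tailwater y_tw = 0.797 m: y_tw > y₂, so the jump is submerged.

y₂ = 0.647 m; the jump is submerged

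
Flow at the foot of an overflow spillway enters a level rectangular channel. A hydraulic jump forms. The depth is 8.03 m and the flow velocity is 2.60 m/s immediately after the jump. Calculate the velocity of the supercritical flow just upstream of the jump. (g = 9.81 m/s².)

V₁ = 17.4 m/s

Fr₂ = V₂/√(g·y₂) = 2.60/√(9.81×8.03) = 0.293.
From the momentum equation (using Fr₂), y₁/y₂ = ½[√(1 + 8Fr₂²) − 1] = ½[√1.687 − 1] = 0.149.
y₁ = 0.149 × 8.03 = 1.20 m.
V₁ = q/y₁ = 20.9/1.20 = 17.4 m/s.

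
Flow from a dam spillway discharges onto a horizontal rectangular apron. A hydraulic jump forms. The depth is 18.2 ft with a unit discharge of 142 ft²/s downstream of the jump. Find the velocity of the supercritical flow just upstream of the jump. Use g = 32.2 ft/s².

V₂ = q/y₂ = 142/18.2 = 7.80 ft/s; Fr₂ = V₂/√(g·y₂) = 0.322.
Applying the sequent-depth relation in reverse, y₁/y₂ = ½[√(1 + 8Fr₂²) − 1] = ½[√1.831 − 1] = 0.177.
y₁ = 0.177 × 18.2 = 3.21 ft.
V₁ = q/y₁ = 142/3.21 = 44.2 ft/s.

V₁ = 44.2 ft/s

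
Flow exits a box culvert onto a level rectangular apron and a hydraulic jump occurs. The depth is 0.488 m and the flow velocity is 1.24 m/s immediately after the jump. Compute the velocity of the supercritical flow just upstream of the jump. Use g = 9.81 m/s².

V₁ = 2.79 m/s

Fr₂ = V₂/√(g·y₂) = 1.24/√(9.81×0.488) = 0.567.
The Bélanger relation is symmetric: y₁/y₂ = ½[√(1 + 8Fr₂²) − 1] = ½[√3.569 − 1] = 0.445.
y₁ = 0.445 × 0.488 = 0.217 m.
V₁ = q/y₁ = 0.605/0.217 = 2.79 m/s.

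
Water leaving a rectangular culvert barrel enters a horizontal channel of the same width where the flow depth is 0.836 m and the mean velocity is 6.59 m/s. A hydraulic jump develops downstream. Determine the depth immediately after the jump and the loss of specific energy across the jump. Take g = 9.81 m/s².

y₂ = 2.33 m; ΔE = 0.431 m

Fr₁ = V₁/√(g·y₁) = 6.59/√(9.81×0.836) = 2.30.
By Bélanger, y₂/y₁ = ½[√(1 + 8Fr₁²) − 1] = ½[√43.36 − 1] = 2.79.
y₂ = 2.79 × 0.836 = 2.33 m.
Head loss: ΔE = (y₂ − y₁)³/(4y₁y₂) = (2.33 − 0.836)³/(4×0.836×2.33) = 3.37/7.81 = 0.431 m.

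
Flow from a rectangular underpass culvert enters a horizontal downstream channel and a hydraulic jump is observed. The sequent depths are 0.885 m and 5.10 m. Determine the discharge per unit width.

q = 11.5 m²/s

For a rectangular channel the momentum equation gives q² = ½·g·y₁·y₂·(y₁ + y₂) = ½×9.81×0.885×5.10×5.98 = 133.
q = √133 = 11.5 m²/s.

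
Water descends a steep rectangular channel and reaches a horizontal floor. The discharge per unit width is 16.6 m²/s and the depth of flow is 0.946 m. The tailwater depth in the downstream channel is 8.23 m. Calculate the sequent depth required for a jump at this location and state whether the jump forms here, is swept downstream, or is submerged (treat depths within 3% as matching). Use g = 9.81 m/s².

y₂ = 7.25 m; the jump is submerged

V₁ = q/y₁ = 16.6/0.946 = 17.5 m/s. Fr₁ = V₁/√(g·y₁) = 17.5/√(9.81×0.946) = 5.76.
Conjugate-depth relation: y₂/y₁ = ½[√(1 + 8Fr₁²) − 1] = ½[√266.4 − 1] = 7.66.
y₂ = 7.66 × 0.946 = 7.25 m.
Tailwater y_tw = 8.23 m: y_tw > y₂, so the jump is submerged.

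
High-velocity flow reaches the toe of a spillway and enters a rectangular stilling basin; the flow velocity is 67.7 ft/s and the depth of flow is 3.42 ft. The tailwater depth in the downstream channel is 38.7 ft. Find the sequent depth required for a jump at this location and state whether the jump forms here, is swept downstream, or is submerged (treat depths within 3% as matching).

Fr₁ = V₁/√(g·y₁) = 67.7/√(32.2×3.42) = 6.45.
By Bélanger, y₂/y₁ = ½[√(1 + 8Fr₁²) − 1] = ½[√334.0 − 1] = 8.64.
y₂ = 8.64 × 3.42 = 29.5 ft.
Tailwater y_tw = 38.7 ft: y_tw > y₂, so the jump is submerged.

y₂ = 29.5 ft; the jump is submerged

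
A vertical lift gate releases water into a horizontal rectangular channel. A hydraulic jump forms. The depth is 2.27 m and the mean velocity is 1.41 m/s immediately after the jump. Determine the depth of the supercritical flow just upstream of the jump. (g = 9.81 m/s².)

y₁ = 0.351 m

Fr₂ = V₂/√(g·y₂) = 1.41/√(9.81×2.27) = 0.299.
The Bélanger relation is symmetric: y₁/y₂ = ½[√(1 + 8Fr₂²) − 1] = ½[√1.714 − 1] = 0.155.
y₁ = 0.155 × 2.27 = 0.351 m.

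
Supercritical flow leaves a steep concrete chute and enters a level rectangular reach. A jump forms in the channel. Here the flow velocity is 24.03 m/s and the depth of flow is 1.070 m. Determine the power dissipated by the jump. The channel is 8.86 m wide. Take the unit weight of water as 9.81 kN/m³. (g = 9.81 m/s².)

P = 43592 kW

Fr₁ = V₁/√(g·y₁) = 24.03/√(9.81×1.070) = 7.417.
Conjugate-depth relation: y₂/y₁ = ½[√(1 + 8Fr₁²) − 1] = ½[√441.09 − 1] = 10.00.
y₂ = 10.00 × 1.070 = 10.70 m.
q = V₁·y₁ = 24.03 × 1.070 = 25.71 m²/s. V₂ = q/y₂ = 25.71/10.70 = 2.403 m/s. E₁ = y₁ + V₁²/2g = 30.50 m; E₂ = y₂ + V₂²/2g = 11.00 m. ΔE = E₁ − E₂ = 19.51 m.
Q = q·b = 25.71 × 8.86 = 227.8 m³/s. P = γ·Q·ΔE = 9.81 × 227.8 × 19.51 = 43592 kW.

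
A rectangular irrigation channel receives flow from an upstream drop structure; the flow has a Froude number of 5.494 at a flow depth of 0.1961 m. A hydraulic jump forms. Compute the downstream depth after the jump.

y₂ = 1.429 m

Fr₁ = 5.494 (given).
Sequent-depth ratio: y₂/y₁ = ½[√(1 + 8Fr₁²) − 1] = ½[√242.47 − 1] = 7.286.
y₂ = 7.286 × 0.1961 = 1.429 m.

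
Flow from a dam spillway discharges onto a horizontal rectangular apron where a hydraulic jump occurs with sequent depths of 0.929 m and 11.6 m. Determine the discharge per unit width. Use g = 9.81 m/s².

q = 25.7 m²/s

For a rectangular channel the momentum equation gives q² = ½·g·y₁·y₂·(y₁ + y₂) = ½×9.81×0.929×11.6×12.5 = 662.
q = √662 = 25.7 m²/s.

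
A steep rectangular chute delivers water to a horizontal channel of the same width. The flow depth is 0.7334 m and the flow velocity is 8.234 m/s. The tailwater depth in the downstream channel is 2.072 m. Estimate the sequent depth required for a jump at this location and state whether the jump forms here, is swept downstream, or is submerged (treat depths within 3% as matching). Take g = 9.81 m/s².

Fr₁ = V₁/√(g·y₁) = 8.234/√(9.81×0.7334) = 3.070.
Bélanger equation: y₂/y₁ = ½[√(1 + 8Fr₁²) − 1] = ½[√76.388 − 1] = 3.870.
y₂ = 3.870 × 0.7334 = 2.838 m.
Tailwater y_tw = 2.072 m: y_tw < y₂, so the jump is swept downstream.

y₂ = 2.838 m; the jump is swept downstream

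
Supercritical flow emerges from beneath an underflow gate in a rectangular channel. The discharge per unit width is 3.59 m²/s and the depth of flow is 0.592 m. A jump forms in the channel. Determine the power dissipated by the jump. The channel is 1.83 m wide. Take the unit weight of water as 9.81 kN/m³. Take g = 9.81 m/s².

P = 28.3 kW

V₁ = q/y₁ = 3.59/0.592 = 6.06 m/s. Fr₁ = V₁/√(g·y₁) = 6.06/√(9.81×0.592) = 2.52.
Conjugate-depth relation: y₂/y₁ = ½[√(1 + 8Fr₁²) − 1] = ½[√51.66 − 1] = 3.09.
y₂ = 3.09 × 0.592 = 1.83 m.
Head loss: ΔE = (y₂ − y₁)³/(4y₁y₂) = (1.83 − 0.592)³/(4×0.592×1.83) = 1.90/4.34 = 0.439 m.
Q = q·b = 3.59 × 1.83 = 6.57 m³/s. P = γ·Q·ΔE = 9.81 × 6.57 × 0.439 = 28.3 kW.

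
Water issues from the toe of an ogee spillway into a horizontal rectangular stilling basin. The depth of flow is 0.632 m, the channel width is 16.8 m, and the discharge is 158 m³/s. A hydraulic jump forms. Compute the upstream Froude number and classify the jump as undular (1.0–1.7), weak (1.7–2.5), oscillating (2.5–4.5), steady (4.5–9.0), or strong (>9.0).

q = Q/b = 158/16.8 = 9.40 m²/s; V₁ = q/y₁ = 14.9 m/s. Fr₁ = V₁/√(g·y₁) = 5.98.
Fr₁ = 5.98 lies in the steady range.

Fr₁ = 5.98; steady jump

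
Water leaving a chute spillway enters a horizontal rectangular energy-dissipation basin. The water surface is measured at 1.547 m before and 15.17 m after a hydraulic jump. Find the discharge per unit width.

For a rectangular channel the momentum equation gives q² = ½·g·y₁·y₂·(y₁ + y₂) = ½×9.81×1.547×15.17×16.72 = 1924.
q = √1924 = 43.87 m²/s.

q = 43.87 m²/s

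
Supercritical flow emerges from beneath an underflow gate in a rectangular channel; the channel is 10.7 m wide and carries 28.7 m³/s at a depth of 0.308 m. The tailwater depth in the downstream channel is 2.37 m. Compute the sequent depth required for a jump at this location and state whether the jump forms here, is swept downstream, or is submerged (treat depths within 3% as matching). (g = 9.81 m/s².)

y₂ = 2.03 m; the jump is submerged

q = Q/b = 28.7/10.7 = 2.68 m²/s; V₁ = q/y₁ = 8.71 m/s. Fr₁ = V₁/√(g·y₁) = 5.01.
By Bélanger, y₂/y₁ = ½[√(1 + 8Fr₁²) − 1] = ½[√201.8 − 1] = 6.60.
y₂ = 6.60 × 0.308 = 2.03 m.
Tailwater y_tw = 2.37 m: y_tw > y₂, so the jump is submerged.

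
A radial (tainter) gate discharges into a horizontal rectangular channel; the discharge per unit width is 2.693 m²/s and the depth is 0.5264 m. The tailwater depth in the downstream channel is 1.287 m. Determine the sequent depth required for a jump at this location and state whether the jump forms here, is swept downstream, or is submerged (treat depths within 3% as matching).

V₁ = q/y₁ = 2.693/0.5264 = 5.116 m/s. Fr₁ = V₁/√(g·y₁) = 5.116/√(9.81×0.5264) = 2.251.
By Bélanger, y₂/y₁ = ½[√(1 + 8Fr₁²) − 1] = ½[√41.546 − 1] = 2.723.
y₂ = 2.723 × 0.5264 = 1.433 m.
Tailwater y_tw = 1.287 m: y_tw < y₂, so the jump is swept downstream.

y₂ = 1.433 m; the jump is swept downstream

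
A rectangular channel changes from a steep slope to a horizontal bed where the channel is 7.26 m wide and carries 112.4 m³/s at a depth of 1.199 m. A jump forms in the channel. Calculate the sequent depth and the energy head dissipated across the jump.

y₂ = 5.813 m; ΔE = 3.523 m

q = Q/b = 112.4/7.26 = 15.48 m²/s; V₁ = q/y₁ = 12.91 m/s. Fr₁ = V₁/√(g·y₁) = 3.765.
Conjugate-depth relation: y₂/y₁ = ½[√(1 + 8Fr₁²) − 1] = ½[√114.40 − 1] = 4.848.
y₂ = 4.848 × 1.199 = 5.813 m.
Head loss: ΔE = (y₂ − y₁)³/(4y₁y₂) = (5.813 − 1.199)³/(4×1.199×5.813) = 98.21/27.88 = 3.523 m.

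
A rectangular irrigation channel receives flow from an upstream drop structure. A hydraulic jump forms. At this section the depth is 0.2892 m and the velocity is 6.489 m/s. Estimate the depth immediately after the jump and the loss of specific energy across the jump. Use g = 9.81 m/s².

Fr₁ = V₁/√(g·y₁) = 6.489/√(9.81×0.2892) = 3.853.
From the momentum equation for a rectangular channel, y₂/y₁ = ½[√(1 + 8Fr₁²) − 1] = ½[√119.73 − 1] = 4.971.
y₂ = 4.971 × 0.2892 = 1.438 m.
Head loss: ΔE = (y₂ − y₁)³/(4y₁y₂) = (1.438 − 0.2892)³/(4×0.2892×1.438) = 1.515/1.663 = 0.9108 m.

y₂ = 1.438 m; ΔE = 0.9108 m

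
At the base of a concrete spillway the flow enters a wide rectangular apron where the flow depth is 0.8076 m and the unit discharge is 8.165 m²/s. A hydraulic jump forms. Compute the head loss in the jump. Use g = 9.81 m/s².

ΔE = 2.053 m

V₁ = q/y₁ = 8.165/0.8076 = 10.11 m/s. Fr₁ = V₁/√(g·y₁) = 10.11/√(9.81×0.8076) = 3.592.
Sequent-depth ratio: y₂/y₁ = ½[√(1 + 8Fr₁²) − 1] = ½[√104.22 − 1] = 4.604.
y₂ = 4.604 × 0.8076 = 3.718 m.
Head loss: ΔE = (y₂ − y₁)³/(4y₁y₂) = (3.718 − 0.8076)³/(4×0.8076×3.718) = 24.66/12.01 = 2.053 m.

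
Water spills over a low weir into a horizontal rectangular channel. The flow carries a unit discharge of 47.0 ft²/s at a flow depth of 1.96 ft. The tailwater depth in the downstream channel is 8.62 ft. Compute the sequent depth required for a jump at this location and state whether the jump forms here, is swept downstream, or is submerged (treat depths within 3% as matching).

V₁ = q/y₁ = 47.0/1.96 = 24.0 ft/s. Fr₁ = V₁/√(g·y₁) = 24.0/√(32.2×1.96) = 3.02.
From the momentum equation for a rectangular channel, y₂/y₁ = ½[√(1 + 8Fr₁²) − 1] = ½[√73.89 − 1] = 3.80.
y₂ = 3.80 × 1.96 = 7.44 ft.
Tailwater y_tw = 8.62 ft: y_tw > y₂, so the jump is submerged.

y₂ = 7.44 ft; the jump is submerged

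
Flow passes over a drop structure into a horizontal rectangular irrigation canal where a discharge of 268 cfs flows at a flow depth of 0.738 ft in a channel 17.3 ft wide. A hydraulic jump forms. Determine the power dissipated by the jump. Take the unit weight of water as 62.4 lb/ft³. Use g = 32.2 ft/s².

P = 98.0 hp

q = Q/b = 268/17.3 = 15.5 ft²/s; V₁ = q/y₁ = 21.0 ft/s. Fr₁ = V₁/√(g·y₁) = 4.31.
Conjugate-depth relation: y₂/y₁ = ½[√(1 + 8Fr₁²) − 1] = ½[√149.3 − 1] = 5.61.
y₂ = 5.61 × 0.738 = 4.14 ft.
Head loss: ΔE = (y₂ − y₁)³/(4y₁y₂) = (4.14 − 0.738)³/(4×0.738×4.14) = 39.4/12.2 = 3.22 ft.
P = γ·Q·ΔE/550 = 62.4 × 268 × 3.22 / 550 = 98.0 hp.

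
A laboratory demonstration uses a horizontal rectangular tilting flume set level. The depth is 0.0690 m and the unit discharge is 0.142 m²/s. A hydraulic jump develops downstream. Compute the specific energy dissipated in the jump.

V₁ = q/y₁ = 0.142/0.0690 = 2.06 m/s. Fr₁ = V₁/√(g·y₁) = 2.06/√(9.81×0.0690) = 2.50.
Conjugate-depth relation: y₂/y₁ = ½[√(1 + 8Fr₁²) − 1] = ½[√51.06 − 1] = 3.07.
y₂ = 3.07 × 0.0690 = 0.212 m.
Head loss: ΔE = (y₂ − y₁)³/(4y₁y₂) = (0.212 − 0.0690)³/(4×0.0690×0.212) = 0.00292/0.0585 = 0.0500 m.

ΔE = 0.0500 m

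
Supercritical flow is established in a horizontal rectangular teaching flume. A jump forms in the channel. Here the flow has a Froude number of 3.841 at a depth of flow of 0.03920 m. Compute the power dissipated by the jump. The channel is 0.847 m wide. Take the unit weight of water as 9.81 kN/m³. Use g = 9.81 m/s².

P = 0.09492 kW

Fr₁ = 3.841 (given).
Sequent-depth ratio: y₂/y₁ = ½[√(1 + 8Fr₁²) − 1] = ½[√119.03 − 1] = 4.955.
y₂ = 4.955 × 0.03920 = 0.1942 m.
Head loss: ΔE = (y₂ − y₁)³/(4y₁y₂) = (0.1942 − 0.03920)³/(4×0.03920×0.1942) = 0.003726/0.03046 = 0.1224 m.
V₁ = Fr₁·√(g·y₁) = 3.841×√(9.81×0.03920) = 2.382 m/s; q = V₁·y₁ = 0.09337 m²/s. Q = q·b = 0.09337 × 0.847 = 0.07908 m³/s. P = γ·Q·ΔE = 9.81 × 0.07908 × 0.1224 = 0.09492 kW.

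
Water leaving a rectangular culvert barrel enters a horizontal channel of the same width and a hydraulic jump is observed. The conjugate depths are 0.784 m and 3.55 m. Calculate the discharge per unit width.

q = 7.69 m²/s

For a rectangular channel the momentum equation gives q² = ½·g·y₁·y₂·(y₁ + y₂) = ½×9.81×0.784×3.55×4.33 = 59.2.
q = √59.2 = 7.69 m²/s.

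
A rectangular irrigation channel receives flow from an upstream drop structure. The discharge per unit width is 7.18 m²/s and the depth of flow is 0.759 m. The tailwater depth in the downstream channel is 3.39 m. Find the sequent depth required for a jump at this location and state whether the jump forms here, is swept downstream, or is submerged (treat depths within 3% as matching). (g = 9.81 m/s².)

V₁ = q/y₁ = 7.18/0.759 = 9.46 m/s. Fr₁ = V₁/√(g·y₁) = 9.46/√(9.81×0.759) = 3.47.
By Bélanger, y₂/y₁ = ½[√(1 + 8Fr₁²) − 1] = ½[√97.15 − 1] = 4.43.
y₂ = 4.43 × 0.759 = 3.36 m.
Tailwater y_tw = 3.39 m: y_tw ≈ y₂, so the jump forms here.

y₂ = 3.36 m; the jump forms here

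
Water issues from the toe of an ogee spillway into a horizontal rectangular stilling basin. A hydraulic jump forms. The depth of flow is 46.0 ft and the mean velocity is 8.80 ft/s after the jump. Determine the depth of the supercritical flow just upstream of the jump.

Fr₂ = V₂/√(g·y₂) = 8.80/√(32.2×46.0) = 0.229.
From the momentum equation (using Fr₂), y₁/y₂ = ½[√(1 + 8Fr₂²) − 1] = ½[√1.418 − 1] = 0.0955.
y₁ = 0.0955 × 46.0 = 4.39 ft.

y₁ = 4.39 ft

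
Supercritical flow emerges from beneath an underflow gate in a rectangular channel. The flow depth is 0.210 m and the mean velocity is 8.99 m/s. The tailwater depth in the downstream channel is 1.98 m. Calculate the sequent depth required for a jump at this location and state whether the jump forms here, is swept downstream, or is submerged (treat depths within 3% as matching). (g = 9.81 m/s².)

y₂ = 1.76 m; the jump is submerged

Fr₁ = V₁/√(g·y₁) = 8.99/√(9.81×0.210) = 6.26.
Conjugate-depth relation: y₂/y₁ = ½[√(1 + 8Fr₁²) − 1] = ½[√314.8 − 1] = 8.37.
y₂ = 8.37 × 0.210 = 1.76 m.
Tailwater y_tw = 1.98 m: y_tw > y₂, so the jump is submerged.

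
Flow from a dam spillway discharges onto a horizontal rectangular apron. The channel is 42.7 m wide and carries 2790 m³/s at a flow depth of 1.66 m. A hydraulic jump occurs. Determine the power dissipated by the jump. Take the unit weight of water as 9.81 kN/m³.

q = Q/b = 2790/42.7 = 65.3 m²/s; V₁ = q/y₁ = 39.4 m/s. Fr₁ = V₁/√(g·y₁) = 9.75.
Sequent-depth ratio: y₂/y₁ = ½[√(1 + 8Fr₁²) − 1] = ½[√762.1 − 1] = 13.3.
y₂ = 13.3 × 1.66 = 22.1 m.
Head loss: ΔE = (y₂ − y₁)³/(4y₁y₂) = (22.1 − 1.66)³/(4×1.66×22.1) = 8519/147 = 58.1 m.
P = γ·Q·ΔE = 9.81 × 2790 × 58.1 = 1590082 kW.

P = 1590082 kW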